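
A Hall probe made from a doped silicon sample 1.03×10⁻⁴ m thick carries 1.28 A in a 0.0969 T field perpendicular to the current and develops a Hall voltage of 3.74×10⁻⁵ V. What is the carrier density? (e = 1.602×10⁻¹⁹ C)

n ≈ 2.01×10²⁶ m⁻³

From V_H = IB/(n e t), n = IB/(V_H e t).
n = (1.28)(0.0969)/((3.74×10⁻⁵)(1.602×10⁻¹⁹)(1.03×10⁻⁴)) ≈ 2.01×10²⁶ m⁻³.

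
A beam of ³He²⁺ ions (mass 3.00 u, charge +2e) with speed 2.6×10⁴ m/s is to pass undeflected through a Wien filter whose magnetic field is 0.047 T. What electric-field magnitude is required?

For straight-line motion qE = qvB, so E = vB.
E = 2.6×10⁴ × 0.047 = 1200 V/m.

E = 1200 V/m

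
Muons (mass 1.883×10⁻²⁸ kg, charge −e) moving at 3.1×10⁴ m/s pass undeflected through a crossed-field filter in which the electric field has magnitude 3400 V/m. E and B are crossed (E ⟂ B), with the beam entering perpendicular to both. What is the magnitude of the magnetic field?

B = 0.11 T

Balance of forces in the selector: qE = qvB ⇒ B = E/v.
B = 3400/3.1×10⁴ = 0.11 T.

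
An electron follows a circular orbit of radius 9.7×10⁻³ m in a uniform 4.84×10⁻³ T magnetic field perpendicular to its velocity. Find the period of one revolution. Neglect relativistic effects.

The cyclotron period depends only on m, q, B: T = 2πm/(|q|B).
T = 2π(9.109×10⁻³¹)/((1.602×10⁻¹⁹)(4.84×10⁻³)) ≈ 7.38×10⁻⁹ s.

T ≈ 7.38×10⁻⁹ s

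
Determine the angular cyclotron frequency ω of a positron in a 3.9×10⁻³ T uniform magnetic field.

ω = |q|B/m.
ω = (1.602×10⁻¹⁹)(3.9×10⁻³)/9.109×10⁻³¹ ≈ 6.9×10⁸ rad/s.

ω ≈ 6.9×10⁸ rad/s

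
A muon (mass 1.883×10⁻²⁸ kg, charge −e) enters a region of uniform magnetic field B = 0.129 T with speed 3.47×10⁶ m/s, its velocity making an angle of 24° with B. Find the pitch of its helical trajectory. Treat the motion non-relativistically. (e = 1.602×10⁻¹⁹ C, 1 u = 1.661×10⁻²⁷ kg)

v∥ = v cosθ = 3.47×10⁶·cos24° ≈ 3.170×10⁶ m/s.
T = 2πm/(|q|B) = 2π(1.883×10⁻²⁸)/((1.602×10⁻¹⁹)(0.129)) ≈ 5.725×10⁻⁸ s.
pitch = v∥ T = (3.170×10⁶)(5.725×10⁻⁸) ≈ 0.181 m.

p ≈ 0.181 m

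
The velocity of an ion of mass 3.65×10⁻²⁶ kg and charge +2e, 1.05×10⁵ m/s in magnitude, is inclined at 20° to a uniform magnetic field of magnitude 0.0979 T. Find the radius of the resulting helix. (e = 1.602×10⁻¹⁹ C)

r ≈ 0.0418 m

v⊥ = v sinθ = 1.05×10⁵·sin20° ≈ 3.591×10⁴ m/s.
r = m v⊥/(|q|B) = (3.65×10⁻²⁶)(3.591×10⁴)/((3.204×10⁻¹⁹)(0.0979)) ≈ 0.0418 m.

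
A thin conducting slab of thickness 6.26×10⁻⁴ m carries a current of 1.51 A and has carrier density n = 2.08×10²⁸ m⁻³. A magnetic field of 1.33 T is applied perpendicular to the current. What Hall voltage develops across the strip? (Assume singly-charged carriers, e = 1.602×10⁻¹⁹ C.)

V_H ≈ 9.63×10⁻⁷ V

V_H = IB/(n e t).
V_H = (1.51)(1.33)/((2.08×10²⁸)(1.602×10⁻¹⁹)(6.26×10⁻⁴)) ≈ 9.63×10⁻⁷ V.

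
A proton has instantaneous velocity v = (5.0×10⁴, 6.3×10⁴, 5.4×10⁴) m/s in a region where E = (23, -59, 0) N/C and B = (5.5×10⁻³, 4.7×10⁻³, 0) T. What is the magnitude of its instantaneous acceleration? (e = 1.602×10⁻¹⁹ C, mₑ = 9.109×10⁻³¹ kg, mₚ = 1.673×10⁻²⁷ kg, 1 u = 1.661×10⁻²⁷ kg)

v×B = (-254, 297, -112) N/C.
E + v×B = (-231, 238, -112) N/C.
F = q(E + v×B) = (1.602×10⁻¹⁹ C)·(-231, 238, -112) = (-3.70×10⁻¹⁷, 3.81×10⁻¹⁷, -1.79×10⁻¹⁷) N.
|a| = |F|/m = 5.603×10⁻¹⁷/1.673×10⁻²⁷ ≈ 3.35×10¹⁰ m/s².

|a| ≈ 3.35×10¹⁰ m/s²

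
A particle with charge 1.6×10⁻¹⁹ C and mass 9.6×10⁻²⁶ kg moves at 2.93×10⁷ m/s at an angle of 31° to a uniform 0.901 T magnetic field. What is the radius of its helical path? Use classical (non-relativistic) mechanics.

r ≈ 10.0 m

v⊥ = v sinθ = 2.93×10⁷·sin31° ≈ 1.509×10⁷ m/s.
r = m v⊥/(|q|B) = (9.6×10⁻²⁶)(1.509×10⁷)/((1.6×10⁻¹⁹)(0.901)) ≈ 10.0 m.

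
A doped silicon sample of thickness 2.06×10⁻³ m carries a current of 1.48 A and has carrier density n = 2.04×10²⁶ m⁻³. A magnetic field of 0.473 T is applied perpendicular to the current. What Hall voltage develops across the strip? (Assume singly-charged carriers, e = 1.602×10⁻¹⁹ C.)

V_H = IB/(n e t).
V_H = (1.48)(0.473)/((2.04×10²⁶)(1.602×10⁻¹⁹)(2.06×10⁻³)) ≈ 1.04×10⁻⁵ V.

V_H ≈ 1.04×10⁻⁵ V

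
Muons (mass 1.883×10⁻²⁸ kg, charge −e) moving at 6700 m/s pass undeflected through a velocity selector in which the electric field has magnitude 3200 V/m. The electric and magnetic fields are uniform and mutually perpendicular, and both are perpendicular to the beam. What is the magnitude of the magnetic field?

B = 0.48 T

Balance of forces in the selector: qE = qvB ⇒ B = E/v.
B = 3200/6700 = 0.48 T.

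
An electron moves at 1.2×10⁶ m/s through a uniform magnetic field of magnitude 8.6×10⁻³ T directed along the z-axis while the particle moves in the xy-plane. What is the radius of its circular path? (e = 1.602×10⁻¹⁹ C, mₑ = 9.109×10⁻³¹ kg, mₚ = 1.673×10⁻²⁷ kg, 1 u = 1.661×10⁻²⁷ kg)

r ≈ 7.9×10⁻⁴ m

The magnetic force provides the centripetal force: |q|vB = mv²/r.
r = mv/(|q|B) = (9.109×10⁻³¹)(1.2×10⁶)/((1.602×10⁻¹⁹)(8.6×10⁻³)) ≈ 7.9×10⁻⁴ m.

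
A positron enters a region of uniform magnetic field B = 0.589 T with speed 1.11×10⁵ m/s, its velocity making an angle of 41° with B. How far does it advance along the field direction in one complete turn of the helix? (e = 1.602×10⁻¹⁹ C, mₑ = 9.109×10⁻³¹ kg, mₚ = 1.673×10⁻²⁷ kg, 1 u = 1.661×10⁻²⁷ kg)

p ≈ 5.08×10⁻⁶ m

v∥ = v cosθ = 1.11×10⁵·cos41° ≈ 8.377×10⁴ m/s.
T = 2πm/(|q|B) = 2π(9.109×10⁻³¹)/((1.602×10⁻¹⁹)(0.589)) ≈ 6.066×10⁻¹¹ s.
pitch = v∥ T = (8.377×10⁴)(6.066×10⁻¹¹) ≈ 5.08×10⁻⁶ m.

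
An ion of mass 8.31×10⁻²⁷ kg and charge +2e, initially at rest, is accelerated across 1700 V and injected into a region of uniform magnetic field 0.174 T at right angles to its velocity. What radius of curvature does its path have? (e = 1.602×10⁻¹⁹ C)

Acceleration: |q|V = ½mv² ⇒ v = √(2|q|V/m) = √(2·3.204×10⁻¹⁹·1700/8.31×10⁻²⁷) ≈ 3.621×10⁵ m/s.
In the field: r = mv/(|q|B) = (8.31×10⁻²⁷)(3.621×10⁵)/((3.204×10⁻¹⁹)(0.174)) ≈ 0.0540 m.

r ≈ 0.0540 m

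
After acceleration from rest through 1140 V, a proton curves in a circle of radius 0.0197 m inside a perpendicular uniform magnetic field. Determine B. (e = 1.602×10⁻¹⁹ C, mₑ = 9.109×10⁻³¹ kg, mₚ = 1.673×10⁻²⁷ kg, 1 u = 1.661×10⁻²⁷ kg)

B ≈ 0.248 T

v = √(2|q|V/m) = √(2·1.602×10⁻¹⁹·1140/1.673×10⁻²⁷) ≈ 4.673×10⁵ m/s.
B = mv/(|q|r) = (1.673×10⁻²⁷)(4.673×10⁵)/((1.602×10⁻¹⁹)(0.0197)) ≈ 0.248 T.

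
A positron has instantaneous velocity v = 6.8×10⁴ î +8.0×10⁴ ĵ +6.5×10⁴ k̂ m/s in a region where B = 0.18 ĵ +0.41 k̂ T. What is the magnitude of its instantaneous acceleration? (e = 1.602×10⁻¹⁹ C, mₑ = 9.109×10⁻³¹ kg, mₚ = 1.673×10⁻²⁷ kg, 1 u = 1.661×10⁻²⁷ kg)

v×B = (2.11×10⁴, -2.79×10⁴, 1.22×10⁴) N/C.
F = q v×B = (1.602×10⁻¹⁹ C)·(2.11×10⁴, -2.79×10⁴, 1.22×10⁴) = (3.38×10⁻¹⁵, -4.47×10⁻¹⁵, 1.96×10⁻¹⁵) N.
|a| = |F|/m = 5.935×10⁻¹⁵/9.109×10⁻³¹ ≈ 6.52×10¹⁵ m/s².

|a| ≈ 6.52×10¹⁵ m/s²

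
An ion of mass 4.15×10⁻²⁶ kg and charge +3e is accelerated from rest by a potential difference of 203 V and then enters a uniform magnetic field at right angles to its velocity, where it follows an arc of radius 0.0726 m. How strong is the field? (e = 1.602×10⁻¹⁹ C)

B ≈ 0.0816 T

v = √(2|q|V/m) = √(2·4.806×10⁻¹⁹·203/4.15×10⁻²⁶) ≈ 6.857×10⁴ m/s.
B = mv/(|q|r) = (4.15×10⁻²⁶)(6.857×10⁴)/((4.806×10⁻¹⁹)(0.0726)) ≈ 0.0816 T.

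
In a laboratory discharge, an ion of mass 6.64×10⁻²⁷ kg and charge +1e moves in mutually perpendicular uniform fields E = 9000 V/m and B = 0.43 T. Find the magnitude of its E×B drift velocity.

The steady drift has the magnetic force balancing the electric force, so v_d = E/B.
v_d = 9000/0.43 = 2.1×10⁴ m/s.

v_d ≈ 2.1×10⁴ m/s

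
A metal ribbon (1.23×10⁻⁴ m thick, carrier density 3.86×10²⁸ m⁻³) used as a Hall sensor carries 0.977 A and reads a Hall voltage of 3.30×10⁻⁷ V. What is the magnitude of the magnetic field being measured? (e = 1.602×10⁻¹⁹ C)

From V_H = IB/(n e t), B = V_H n e t / I.
B = (3.30×10⁻⁷)(3.86×10²⁸)(1.602×10⁻¹⁹)(1.23×10⁻⁴)/0.977 ≈ 0.257 T.

B ≈ 0.257 T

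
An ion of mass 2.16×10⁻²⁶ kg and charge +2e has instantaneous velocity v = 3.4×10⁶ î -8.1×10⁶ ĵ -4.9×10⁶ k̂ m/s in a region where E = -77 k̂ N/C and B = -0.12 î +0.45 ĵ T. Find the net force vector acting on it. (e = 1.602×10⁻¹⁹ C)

F ≈ (7.06×10⁻¹³, 1.88×10⁻¹³, 1.79×10⁻¹³) N

v×B = (2.20×10⁶, 5.88×10⁵, 5.58×10⁵) N/C.
E + v×B = (2.20×10⁶, 5.88×10⁵, 5.58×10⁵) N/C.
F = q(E + v×B) = (3.204×10⁻¹⁹ C)·(2.20×10⁶, 5.88×10⁵, 5.58×10⁵) = (7.06×10⁻¹³, 1.88×10⁻¹³, 1.79×10⁻¹³) N.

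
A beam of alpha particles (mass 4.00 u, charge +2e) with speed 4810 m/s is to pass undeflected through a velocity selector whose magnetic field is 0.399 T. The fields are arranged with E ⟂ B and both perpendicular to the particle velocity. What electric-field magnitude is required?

E = 1920 V/m

For straight-line motion qE = qvB, so E = vB.
E = 4810 × 0.399 = 1920 V/m.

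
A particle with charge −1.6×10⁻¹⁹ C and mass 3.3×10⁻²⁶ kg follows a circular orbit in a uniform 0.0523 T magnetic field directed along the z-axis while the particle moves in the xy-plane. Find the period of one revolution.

The cyclotron period depends only on m, q, B: T = 2πm/(|q|B).
T = 2π(3.3×10⁻²⁶)/((1.6×10⁻¹⁹)(0.0523)) ≈ 2.48×10⁻⁵ s.

T ≈ 2.48×10⁻⁵ s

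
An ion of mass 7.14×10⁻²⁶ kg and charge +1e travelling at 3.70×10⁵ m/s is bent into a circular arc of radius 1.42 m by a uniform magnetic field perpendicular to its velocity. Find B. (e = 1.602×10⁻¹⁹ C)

B ≈ 0.116 T

From |q|vB = mv²/r, B = mv/(|q|r).
B = (7.14×10⁻²⁶)(3.70×10⁵)/((1.602×10⁻¹⁹)(1.42)) ≈ 0.116 T.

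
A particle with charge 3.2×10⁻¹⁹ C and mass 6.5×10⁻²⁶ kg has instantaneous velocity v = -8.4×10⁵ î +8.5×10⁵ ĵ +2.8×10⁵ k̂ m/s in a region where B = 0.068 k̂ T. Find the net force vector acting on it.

v×B = (5.78×10⁴, 5.71×10⁴, 0) N/C.
F = q v×B = (3.2×10⁻¹⁹ C)·(5.78×10⁴, 5.71×10⁴, 0) = (1.85×10⁻¹⁴, 1.83×10⁻¹⁴, 0) N.

F ≈ (1.85×10⁻¹⁴, 1.83×10⁻¹⁴, 0) N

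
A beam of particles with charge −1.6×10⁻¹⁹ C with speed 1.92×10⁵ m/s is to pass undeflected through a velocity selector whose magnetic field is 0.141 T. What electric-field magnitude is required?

E = 2.71×10⁴ V/m

For straight-line motion qE = qvB, so E = vB.
E = 1.92×10⁵ × 0.141 = 2.71×10⁴ V/m.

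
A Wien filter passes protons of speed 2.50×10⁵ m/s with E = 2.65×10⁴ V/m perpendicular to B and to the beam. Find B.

Balance of forces in the selector: qE = qvB ⇒ B = E/v.
B = 2.65×10⁴/2.50×10⁵ = 0.106 T.

B = 0.106 T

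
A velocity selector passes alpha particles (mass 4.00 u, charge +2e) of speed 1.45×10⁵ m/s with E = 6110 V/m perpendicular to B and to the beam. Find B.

B = 0.0421 T

Balance of forces in the selector: qE = qvB ⇒ B = E/v.
B = 6110/1.45×10⁵ = 0.0421 T.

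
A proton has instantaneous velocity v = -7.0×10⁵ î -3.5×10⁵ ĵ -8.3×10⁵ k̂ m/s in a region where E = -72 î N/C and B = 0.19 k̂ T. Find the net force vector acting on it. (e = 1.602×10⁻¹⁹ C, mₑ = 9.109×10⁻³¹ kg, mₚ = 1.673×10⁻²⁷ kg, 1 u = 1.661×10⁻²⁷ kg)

F ≈ (-1.07×10⁻¹⁴, 2.13×10⁻¹⁴, 0) N

v×B = (-6.65×10⁴, 1.33×10⁵, 0) N/C.
E + v×B = (-6.66×10⁴, 1.33×10⁵, 0) N/C.
F = q(E + v×B) = (1.602×10⁻¹⁹ C)·(-6.66×10⁴, 1.33×10⁵, 0) = (-1.07×10⁻¹⁴, 2.13×10⁻¹⁴, 0) N.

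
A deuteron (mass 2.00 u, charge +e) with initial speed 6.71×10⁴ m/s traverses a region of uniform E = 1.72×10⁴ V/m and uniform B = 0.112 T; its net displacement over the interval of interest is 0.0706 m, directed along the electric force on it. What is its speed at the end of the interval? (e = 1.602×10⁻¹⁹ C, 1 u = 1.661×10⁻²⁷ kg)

v_f ≈ 3.49×10⁵ m/s

B does no work; ΔKE = |q|E d.
½mv_f² = ½mv₀² + |q|Ed = ½(3.322×10⁻²⁷)(6.71×10⁴)² + (1.602×10⁻¹⁹)(1.72×10⁴)(0.0706) ≈ 7.479×10⁻¹⁸ J + 1.945×10⁻¹⁶ J ≈ 2.020×10⁻¹⁶ J.
v_f = √(2·2.020×10⁻¹⁶/3.322×10⁻²⁷) ≈ 3.49×10⁵ m/s.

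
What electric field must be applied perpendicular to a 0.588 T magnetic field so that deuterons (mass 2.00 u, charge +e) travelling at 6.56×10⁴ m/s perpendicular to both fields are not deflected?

For straight-line motion qE = qvB, so E = vB.
E = 6.56×10⁴ × 0.588 = 3.86×10⁴ V/m.

E = 3.86×10⁴ V/m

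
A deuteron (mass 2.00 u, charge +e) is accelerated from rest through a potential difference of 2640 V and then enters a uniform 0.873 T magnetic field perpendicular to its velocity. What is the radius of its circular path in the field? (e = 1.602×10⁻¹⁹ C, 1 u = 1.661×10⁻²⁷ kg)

Acceleration: |q|V = ½mv² ⇒ v = √(2|q|V/m) = √(2·1.602×10⁻¹⁹·2640/3.322×10⁻²⁷) ≈ 5.046×10⁵ m/s.
In the field: r = mv/(|q|B) = (3.322×10⁻²⁷)(5.046×10⁵)/((1.602×10⁻¹⁹)(0.873)) ≈ 0.0120 m.

r ≈ 0.0120 m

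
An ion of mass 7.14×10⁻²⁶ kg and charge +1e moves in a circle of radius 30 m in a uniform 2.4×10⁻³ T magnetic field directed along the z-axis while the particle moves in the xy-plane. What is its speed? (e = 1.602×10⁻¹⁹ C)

From |q|vB = mv²/r, v = |q|Br/m.
v = (1.602×10⁻¹⁹)(2.4×10⁻³)(30)/7.14×10⁻²⁶ ≈ 1.6×10⁵ m/s.

v ≈ 1.6×10⁵ m/s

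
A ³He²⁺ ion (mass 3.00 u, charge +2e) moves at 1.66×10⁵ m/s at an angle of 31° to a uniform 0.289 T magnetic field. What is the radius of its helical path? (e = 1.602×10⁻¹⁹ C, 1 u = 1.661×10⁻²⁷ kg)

v⊥ = v sinθ = 1.66×10⁵·sin31° ≈ 8.550×10⁴ m/s.
r = m v⊥/(|q|B) = (4.983×10⁻²⁷)(8.550×10⁴)/((3.204×10⁻¹⁹)(0.289)) ≈ 4.60×10⁻³ m.

r ≈ 4.60×10⁻³ m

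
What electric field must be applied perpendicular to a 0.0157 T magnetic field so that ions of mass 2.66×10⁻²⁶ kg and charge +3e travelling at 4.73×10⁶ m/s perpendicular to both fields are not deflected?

E = 7.43×10⁴ V/m

For straight-line motion qE = qvB, so E = vB.
E = 4.73×10⁶ × 0.0157 = 7.43×10⁴ V/m.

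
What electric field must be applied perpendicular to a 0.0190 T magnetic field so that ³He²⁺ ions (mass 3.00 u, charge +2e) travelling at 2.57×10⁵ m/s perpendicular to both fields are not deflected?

E = 4880 V/m

For straight-line motion qE = qvB, so E = vB.
E = 2.57×10⁵ × 0.0190 = 4880 V/m.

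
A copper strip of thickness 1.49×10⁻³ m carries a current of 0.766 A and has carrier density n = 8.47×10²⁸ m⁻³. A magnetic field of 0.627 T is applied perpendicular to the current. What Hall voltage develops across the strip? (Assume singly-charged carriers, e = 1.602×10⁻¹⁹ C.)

V_H = IB/(n e t).
V_H = (0.766)(0.627)/((8.47×10²⁸)(1.602×10⁻¹⁹)(1.49×10⁻³)) ≈ 2.38×10⁻⁸ V.

V_H ≈ 2.38×10⁻⁸ V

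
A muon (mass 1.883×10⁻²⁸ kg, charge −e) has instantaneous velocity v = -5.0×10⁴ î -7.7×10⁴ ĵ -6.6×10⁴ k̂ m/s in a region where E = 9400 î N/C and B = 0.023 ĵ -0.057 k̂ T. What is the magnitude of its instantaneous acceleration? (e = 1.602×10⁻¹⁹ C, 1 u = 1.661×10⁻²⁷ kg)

v×B = (5910, -2850, -1150) N/C.
E + v×B = (1.53×10⁴, -2850, -1150) N/C.
F = q(E + v×B) = (−1.602×10⁻¹⁹ C)·(1.53×10⁴, -2850, -1150) = (-2.45×10⁻¹⁵, 4.57×10⁻¹⁶, 1.84×10⁻¹⁶) N.
|a| = |F|/m = 2.501×10⁻¹⁵/1.883×10⁻²⁸ ≈ 1.33×10¹³ m/s².

|a| ≈ 1.33×10¹³ m/s²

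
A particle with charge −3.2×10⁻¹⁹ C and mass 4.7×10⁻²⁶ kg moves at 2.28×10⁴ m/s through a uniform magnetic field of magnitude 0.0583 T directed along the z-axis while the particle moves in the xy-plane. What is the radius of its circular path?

r ≈ 0.0574 m

The magnetic force provides the centripetal force: |q|vB = mv²/r.
r = mv/(|q|B) = (4.7×10⁻²⁶)(2.28×10⁴)/((3.2×10⁻¹⁹)(0.0583)) ≈ 0.0574 m.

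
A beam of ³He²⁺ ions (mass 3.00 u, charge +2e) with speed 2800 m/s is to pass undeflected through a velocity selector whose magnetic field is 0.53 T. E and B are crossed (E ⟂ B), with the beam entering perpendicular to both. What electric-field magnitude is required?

For straight-line motion qE = qvB, so E = vB.
E = 2800 × 0.53 = 1500 V/m.

E = 1500 V/m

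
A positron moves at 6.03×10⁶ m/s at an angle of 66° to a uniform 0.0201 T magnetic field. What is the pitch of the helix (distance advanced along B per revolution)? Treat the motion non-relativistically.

v∥ = v cosθ = 6.03×10⁶·cos66° ≈ 2.453×10⁶ m/s.
T = 2πm/(|q|B) = 2π(9.109×10⁻³¹)/((1.602×10⁻¹⁹)(0.0201)) ≈ 1.777×10⁻⁹ s.
pitch = v∥ T = (2.453×10⁶)(1.777×10⁻⁹) ≈ 4.36×10⁻³ m.

p ≈ 4.36×10⁻³ m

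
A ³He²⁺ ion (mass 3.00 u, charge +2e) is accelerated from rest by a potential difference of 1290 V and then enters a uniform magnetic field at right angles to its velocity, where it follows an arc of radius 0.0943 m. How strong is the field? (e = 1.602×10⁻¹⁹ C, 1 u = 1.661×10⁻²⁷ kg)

B ≈ 0.0672 T

v = √(2|q|V/m) = √(2·3.204×10⁻¹⁹·1290/4.983×10⁻²⁷) ≈ 4.073×10⁵ m/s.
B = mv/(|q|r) = (4.983×10⁻²⁷)(4.073×10⁵)/((3.204×10⁻¹⁹)(0.0943)) ≈ 0.0672 T.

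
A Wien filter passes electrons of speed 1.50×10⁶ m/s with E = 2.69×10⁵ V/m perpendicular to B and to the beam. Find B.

Balance of forces in the selector: qE = qvB ⇒ B = E/v.
B = 2.69×10⁵/1.50×10⁶ = 0.179 T.

B = 0.179 T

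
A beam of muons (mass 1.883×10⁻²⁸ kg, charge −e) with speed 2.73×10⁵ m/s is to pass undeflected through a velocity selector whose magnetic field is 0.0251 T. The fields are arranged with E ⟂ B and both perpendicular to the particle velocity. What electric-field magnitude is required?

E = 6850 V/m

For straight-line motion qE = qvB, so E = vB.
E = 2.73×10⁵ × 0.0251 = 6850 V/m.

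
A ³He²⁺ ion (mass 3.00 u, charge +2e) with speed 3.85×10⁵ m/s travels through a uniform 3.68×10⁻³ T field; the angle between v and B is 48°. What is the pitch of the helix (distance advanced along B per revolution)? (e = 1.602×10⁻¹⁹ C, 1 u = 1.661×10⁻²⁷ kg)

v∥ = v cosθ = 3.85×10⁵·cos48° ≈ 2.576×10⁵ m/s.
T = 2πm/(|q|B) = 2π(4.983×10⁻²⁷)/((3.204×10⁻¹⁹)(3.68×10⁻³)) ≈ 2.655×10⁻⁵ s.
pitch = v∥ T = (2.576×10⁵)(2.655×10⁻⁵) ≈ 6.84 m.

p ≈ 6.84 m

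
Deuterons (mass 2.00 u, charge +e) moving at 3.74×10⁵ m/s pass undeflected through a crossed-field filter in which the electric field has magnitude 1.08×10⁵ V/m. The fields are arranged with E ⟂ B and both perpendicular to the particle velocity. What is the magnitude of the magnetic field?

Balance of forces in the selector: qE = qvB ⇒ B = E/v.
B = 1.08×10⁵/3.74×10⁵ = 0.289 T.

B = 0.289 T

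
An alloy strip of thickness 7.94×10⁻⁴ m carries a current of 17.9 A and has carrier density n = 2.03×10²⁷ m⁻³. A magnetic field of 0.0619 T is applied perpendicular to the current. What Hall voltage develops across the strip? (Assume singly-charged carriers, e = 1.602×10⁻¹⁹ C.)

V_H ≈ 4.29×10⁻⁶ V

V_H = IB/(n e t).
V_H = (17.9)(0.0619)/((2.03×10²⁷)(1.602×10⁻¹⁹)(7.94×10⁻⁴)) ≈ 4.29×10⁻⁶ V.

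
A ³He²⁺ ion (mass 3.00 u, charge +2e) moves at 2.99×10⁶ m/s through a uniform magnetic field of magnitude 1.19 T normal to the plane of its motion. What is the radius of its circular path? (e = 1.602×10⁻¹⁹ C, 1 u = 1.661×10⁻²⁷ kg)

The magnetic force provides the centripetal force: |q|vB = mv²/r.
r = mv/(|q|B) = (4.983×10⁻²⁷)(2.99×10⁶)/((3.204×10⁻¹⁹)(1.19)) ≈ 0.0391 m.

r ≈ 0.0391 m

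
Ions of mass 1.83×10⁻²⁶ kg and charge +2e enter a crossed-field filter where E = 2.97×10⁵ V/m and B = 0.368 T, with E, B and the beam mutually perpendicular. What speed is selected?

Zero net Lorentz force requires |qE| = |q v×B|, i.e. E = vB.
v = E/B = 2.97×10⁵/0.368 = 8.07×10⁵ m/s.
The result is independent of the particle's charge and mass.

v = 8.07×10⁵ m/s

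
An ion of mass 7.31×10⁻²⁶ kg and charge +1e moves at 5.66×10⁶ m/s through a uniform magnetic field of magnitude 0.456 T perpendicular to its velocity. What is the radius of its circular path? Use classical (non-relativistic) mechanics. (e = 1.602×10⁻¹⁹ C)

The magnetic force provides the centripetal force: |q|vB = mv²/r.
r = mv/(|q|B) = (7.31×10⁻²⁶)(5.66×10⁶)/((1.602×10⁻¹⁹)(0.456)) ≈ 5.66 m.

r ≈ 5.66 m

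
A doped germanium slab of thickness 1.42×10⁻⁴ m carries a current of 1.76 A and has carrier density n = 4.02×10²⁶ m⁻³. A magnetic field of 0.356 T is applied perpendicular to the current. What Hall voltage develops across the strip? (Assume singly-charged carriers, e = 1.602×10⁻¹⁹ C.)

V_H ≈ 6.85×10⁻⁵ V

V_H = IB/(n e t).
V_H = (1.76)(0.356)/((4.02×10²⁶)(1.602×10⁻¹⁹)(1.42×10⁻⁴)) ≈ 6.85×10⁻⁵ V.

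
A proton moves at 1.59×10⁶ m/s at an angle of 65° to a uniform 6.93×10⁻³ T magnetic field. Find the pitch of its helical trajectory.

p ≈ 6.36 m

v∥ = v cosθ = 1.59×10⁶·cos65° ≈ 6.720×10⁵ m/s.
T = 2πm/(|q|B) = 2π(1.673×10⁻²⁷)/((1.602×10⁻¹⁹)(6.93×10⁻³)) ≈ 9.468×10⁻⁶ s.
pitch = v∥ T = (6.720×10⁵)(9.468×10⁻⁶) ≈ 6.36 m.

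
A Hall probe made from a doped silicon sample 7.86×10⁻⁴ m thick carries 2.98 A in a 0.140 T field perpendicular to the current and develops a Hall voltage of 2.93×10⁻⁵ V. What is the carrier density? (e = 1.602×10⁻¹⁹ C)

n ≈ 1.13×10²⁶ m⁻³

From V_H = IB/(n e t), n = IB/(V_H e t).
n = (2.98)(0.140)/((2.93×10⁻⁵)(1.602×10⁻¹⁹)(7.86×10⁻⁴)) ≈ 1.13×10²⁶ m⁻³.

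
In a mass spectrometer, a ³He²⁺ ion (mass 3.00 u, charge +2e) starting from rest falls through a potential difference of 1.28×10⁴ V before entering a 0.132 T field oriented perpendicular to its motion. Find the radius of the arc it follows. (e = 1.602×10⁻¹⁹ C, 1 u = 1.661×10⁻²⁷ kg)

Acceleration: |q|V = ½mv² ⇒ v = √(2|q|V/m) = √(2·3.204×10⁻¹⁹·1.28×10⁴/4.983×10⁻²⁷) ≈ 1.283×10⁶ m/s.
In the field: r = mv/(|q|B) = (4.983×10⁻²⁷)(1.283×10⁶)/((3.204×10⁻¹⁹)(0.132)) ≈ 0.151 m.

r ≈ 0.151 m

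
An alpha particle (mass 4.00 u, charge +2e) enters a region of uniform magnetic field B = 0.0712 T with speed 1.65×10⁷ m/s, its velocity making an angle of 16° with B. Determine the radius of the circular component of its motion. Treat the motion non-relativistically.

r ≈ 1.32 m

v⊥ = v sinθ = 1.65×10⁷·sin16° ≈ 4.548×10⁶ m/s.
r = m v⊥/(|q|B) = (6.644×10⁻²⁷)(4.548×10⁶)/((3.204×10⁻¹⁹)(0.0712)) ≈ 1.32 m.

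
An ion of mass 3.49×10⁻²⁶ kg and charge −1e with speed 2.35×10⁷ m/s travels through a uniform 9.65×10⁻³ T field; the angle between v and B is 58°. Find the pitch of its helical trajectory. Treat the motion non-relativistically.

p ≈ 1770 m

v∥ = v cosθ = 2.35×10⁷·cos58° ≈ 1.245×10⁷ m/s.
T = 2πm/(|q|B) = 2π(3.49×10⁻²⁶)/((1.602×10⁻¹⁹)(9.65×10⁻³)) ≈ 1.418×10⁻⁴ s.
pitch = v∥ T = (1.245×10⁷)(1.418×10⁻⁴) ≈ 1770 m.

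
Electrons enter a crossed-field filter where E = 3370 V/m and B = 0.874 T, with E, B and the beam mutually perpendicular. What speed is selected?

v = 3860 m/s

Straight-line motion ⇒ electric and magnetic forces cancel, so E = vB.
v = E/B = 3370/0.874 = 3860 m/s.
The result is independent of the particle's charge and mass.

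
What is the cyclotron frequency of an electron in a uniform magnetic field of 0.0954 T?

f = |q|B/(2πm).
f = (1.602×10⁻¹⁹)(0.0954)/(2π·9.109×10⁻³¹) ≈ 2.67×10⁹ Hz.

f ≈ 2.67×10⁹ Hz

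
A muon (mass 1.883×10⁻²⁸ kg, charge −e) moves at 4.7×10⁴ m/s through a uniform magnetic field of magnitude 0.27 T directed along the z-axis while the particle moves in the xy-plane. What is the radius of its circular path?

The magnetic force provides the centripetal force: |q|vB = mv²/r.
r = mv/(|q|B) = (1.883×10⁻²⁸)(4.7×10⁴)/((1.602×10⁻¹⁹)(0.27)) ≈ 2.0×10⁻⁴ m.

r ≈ 2.0×10⁻⁴ m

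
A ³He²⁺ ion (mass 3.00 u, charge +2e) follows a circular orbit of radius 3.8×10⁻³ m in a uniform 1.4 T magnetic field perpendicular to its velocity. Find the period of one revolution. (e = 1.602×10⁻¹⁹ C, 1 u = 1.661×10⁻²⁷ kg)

The cyclotron period depends only on m, q, B: T = 2πm/(|q|B).
T = 2π(4.983×10⁻²⁷)/((3.204×10⁻¹⁹)(1.4)) ≈ 7.0×10⁻⁸ s.

T ≈ 7.0×10⁻⁸ s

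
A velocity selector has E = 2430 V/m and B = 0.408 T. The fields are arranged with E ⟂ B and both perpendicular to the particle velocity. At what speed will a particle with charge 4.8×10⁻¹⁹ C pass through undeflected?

v = 5960 m/s

For undeflected motion the electric and magnetic forces balance: qE = qvB.
v = E/B = 2430/0.408 = 5960 m/s.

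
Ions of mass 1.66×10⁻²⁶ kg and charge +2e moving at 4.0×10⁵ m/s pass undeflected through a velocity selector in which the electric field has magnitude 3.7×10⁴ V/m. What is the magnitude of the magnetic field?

Balance of forces in the selector: qE = qvB ⇒ B = E/v.
B = 3.7×10⁴/4.0×10⁵ = 0.092 T.

B = 0.092 T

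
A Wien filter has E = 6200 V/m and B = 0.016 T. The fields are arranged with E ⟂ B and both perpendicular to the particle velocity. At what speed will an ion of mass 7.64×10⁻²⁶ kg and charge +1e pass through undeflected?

v = 3.9×10⁵ m/s

For undeflected motion the electric and magnetic forces balance: qE = qvB.
v = E/B = 6200/0.016 = 3.9×10⁵ m/s.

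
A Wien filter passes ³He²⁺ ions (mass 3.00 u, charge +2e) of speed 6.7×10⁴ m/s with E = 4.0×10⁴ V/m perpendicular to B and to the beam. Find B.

Balance of forces in the selector: qE = qvB ⇒ B = E/v.
B = 4.0×10⁴/6.7×10⁴ = 0.60 T.

B = 0.60 T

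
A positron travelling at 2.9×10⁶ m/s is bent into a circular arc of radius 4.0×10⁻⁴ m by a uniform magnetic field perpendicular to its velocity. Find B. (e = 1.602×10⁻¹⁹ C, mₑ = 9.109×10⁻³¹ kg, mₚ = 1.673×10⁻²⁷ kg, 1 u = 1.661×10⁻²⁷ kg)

B ≈ 0.041 T

From |q|vB = mv²/r, B = mv/(|q|r).
B = (9.109×10⁻³¹)(2.9×10⁶)/((1.602×10⁻¹⁹)(4.0×10⁻⁴)) ≈ 0.041 T.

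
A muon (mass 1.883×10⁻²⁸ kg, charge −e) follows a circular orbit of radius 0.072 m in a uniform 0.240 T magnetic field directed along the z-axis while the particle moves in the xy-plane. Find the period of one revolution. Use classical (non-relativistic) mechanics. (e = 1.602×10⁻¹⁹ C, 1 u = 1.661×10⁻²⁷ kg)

T ≈ 3.08×10⁻⁸ s

The cyclotron period depends only on m, q, B: T = 2πm/(|q|B).
T = 2π(1.883×10⁻²⁸)/((1.602×10⁻¹⁹)(0.240)) ≈ 3.08×10⁻⁸ s.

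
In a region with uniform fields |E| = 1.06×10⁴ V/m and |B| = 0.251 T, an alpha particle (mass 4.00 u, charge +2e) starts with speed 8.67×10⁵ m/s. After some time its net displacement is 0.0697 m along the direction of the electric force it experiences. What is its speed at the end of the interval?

B does no work; ΔKE = |q|E d.
½mv_f² = ½mv₀² + |q|Ed = ½(6.644×10⁻²⁷)(8.67×10⁵)² + (3.204×10⁻¹⁹)(1.06×10⁴)(0.0697) ≈ 2.497×10⁻¹⁵ J + 2.367×10⁻¹⁶ J ≈ 2.734×10⁻¹⁵ J.
v_f = √(2·2.734×10⁻¹⁵/6.644×10⁻²⁷) ≈ 9.07×10⁵ m/s.

v_f ≈ 9.07×10⁵ m/s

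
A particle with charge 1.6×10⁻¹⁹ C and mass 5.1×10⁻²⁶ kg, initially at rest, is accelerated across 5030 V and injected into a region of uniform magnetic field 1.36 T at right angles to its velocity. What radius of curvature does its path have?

Acceleration: |q|V = ½mv² ⇒ v = √(2|q|V/m) = √(2·1.6×10⁻¹⁹·5030/5.1×10⁻²⁶) ≈ 1.777×10⁵ m/s.
In the field: r = mv/(|q|B) = (5.1×10⁻²⁶)(1.777×10⁵)/((1.6×10⁻¹⁹)(1.36)) ≈ 0.0416 m.

r ≈ 0.0416 m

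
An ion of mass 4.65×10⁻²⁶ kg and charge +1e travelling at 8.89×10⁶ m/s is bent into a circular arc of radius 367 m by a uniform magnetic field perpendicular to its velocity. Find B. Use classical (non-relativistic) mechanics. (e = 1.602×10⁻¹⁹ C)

From |q|vB = mv²/r, B = mv/(|q|r).
B = (4.65×10⁻²⁶)(8.89×10⁶)/((1.602×10⁻¹⁹)(367)) ≈ 7.03×10⁻³ T.

B ≈ 7.03×10⁻³ T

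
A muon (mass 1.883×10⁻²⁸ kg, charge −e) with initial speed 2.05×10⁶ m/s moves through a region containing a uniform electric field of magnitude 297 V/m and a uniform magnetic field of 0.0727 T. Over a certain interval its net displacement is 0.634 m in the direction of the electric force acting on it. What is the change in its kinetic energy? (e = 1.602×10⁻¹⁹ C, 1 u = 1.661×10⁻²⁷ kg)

ΔKE ≈ 3.02×10⁻¹⁷ J

The magnetic force is always ⟂ v and does no work; only the electric force changes KE.
ΔKE = F_E · d = |q|E d = (1.602×10⁻¹⁹)(297)(0.634) ≈ 3.02×10⁻¹⁷ J.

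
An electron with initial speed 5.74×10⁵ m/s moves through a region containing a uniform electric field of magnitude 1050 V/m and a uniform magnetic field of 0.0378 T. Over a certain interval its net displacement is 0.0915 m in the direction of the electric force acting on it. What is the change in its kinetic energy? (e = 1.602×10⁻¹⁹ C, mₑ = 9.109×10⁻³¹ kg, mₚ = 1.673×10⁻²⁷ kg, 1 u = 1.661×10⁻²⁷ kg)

ΔKE ≈ 1.54×10⁻¹⁷ J

The magnetic force is always ⟂ v and does no work; only the electric force changes KE.
ΔKE = F_E · d = |q|E d = (1.602×10⁻¹⁹)(1050)(0.0915) ≈ 1.54×10⁻¹⁷ J.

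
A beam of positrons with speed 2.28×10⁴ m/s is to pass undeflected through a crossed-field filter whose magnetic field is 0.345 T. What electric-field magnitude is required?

E = 7870 V/m

For straight-line motion qE = qvB, so E = vB.
E = 2.28×10⁴ × 0.345 = 7870 V/m.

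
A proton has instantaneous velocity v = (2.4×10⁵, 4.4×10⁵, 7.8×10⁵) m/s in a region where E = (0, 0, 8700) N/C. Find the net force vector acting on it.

F ≈ (0, 0, 1.39×10⁻¹⁵) N

Only an electric field acts, so F = qE = (1.602×10⁻¹⁹ C)·(0, 0, 8700) = (0, 0, 1.39×10⁻¹⁵) N.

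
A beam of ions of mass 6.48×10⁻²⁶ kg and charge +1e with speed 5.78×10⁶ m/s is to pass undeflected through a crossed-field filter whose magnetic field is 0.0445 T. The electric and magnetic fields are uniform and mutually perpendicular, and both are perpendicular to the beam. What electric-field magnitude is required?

For straight-line motion qE = qvB, so E = vB.
E = 5.78×10⁶ × 0.0445 = 2.57×10⁵ V/m.

E = 2.57×10⁵ V/m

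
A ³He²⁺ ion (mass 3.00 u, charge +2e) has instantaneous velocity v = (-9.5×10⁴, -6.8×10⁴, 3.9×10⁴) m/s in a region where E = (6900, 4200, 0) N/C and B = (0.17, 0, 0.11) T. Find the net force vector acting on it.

F ≈ (-1.86×10⁻¹⁶, 6.82×10⁻¹⁵, 3.70×10⁻¹⁵) N

v×B = (-7480, 1.71×10⁴, 1.16×10⁴) N/C.
E + v×B = (-580, 2.13×10⁴, 1.16×10⁴) N/C.
F = q(E + v×B) = (3.204×10⁻¹⁹ C)·(-580, 2.13×10⁴, 1.16×10⁴) = (-1.86×10⁻¹⁶, 6.82×10⁻¹⁵, 3.70×10⁻¹⁵) N.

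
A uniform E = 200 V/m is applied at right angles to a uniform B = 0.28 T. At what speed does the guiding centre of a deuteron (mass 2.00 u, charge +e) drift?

v_d ≈ 710 m/s

The E×B drift speed is v_d = E/B.
v_d = 200/0.28 = 710 m/s.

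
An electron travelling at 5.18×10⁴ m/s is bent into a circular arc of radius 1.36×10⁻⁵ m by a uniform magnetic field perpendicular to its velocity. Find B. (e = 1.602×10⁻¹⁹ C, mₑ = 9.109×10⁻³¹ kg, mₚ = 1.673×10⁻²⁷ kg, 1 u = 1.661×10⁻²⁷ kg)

B ≈ 0.0217 T

From |q|vB = mv²/r, B = mv/(|q|r).
B = (9.109×10⁻³¹)(5.18×10⁴)/((1.602×10⁻¹⁹)(1.36×10⁻⁵)) ≈ 0.0217 T.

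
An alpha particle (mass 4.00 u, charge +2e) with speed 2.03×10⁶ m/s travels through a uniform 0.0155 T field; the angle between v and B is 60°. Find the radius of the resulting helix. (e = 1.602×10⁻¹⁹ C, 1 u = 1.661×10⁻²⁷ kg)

r ≈ 2.35 m

v⊥ = v sinθ = 2.03×10⁶·sin60° ≈ 1.758×10⁶ m/s.
r = m v⊥/(|q|B) = (6.644×10⁻²⁷)(1.758×10⁶)/((3.204×10⁻¹⁹)(0.0155)) ≈ 2.35 m.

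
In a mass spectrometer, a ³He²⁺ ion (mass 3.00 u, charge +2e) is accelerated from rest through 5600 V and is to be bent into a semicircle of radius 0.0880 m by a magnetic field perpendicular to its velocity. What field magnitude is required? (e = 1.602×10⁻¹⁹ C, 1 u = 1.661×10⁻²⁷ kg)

v = √(2|q|V/m) = √(2·3.204×10⁻¹⁹·5600/4.983×10⁻²⁷) ≈ 8.486×10⁵ m/s.
B = mv/(|q|r) = (4.983×10⁻²⁷)(8.486×10⁵)/((3.204×10⁻¹⁹)(0.0880)) ≈ 0.150 T.

B ≈ 0.150 T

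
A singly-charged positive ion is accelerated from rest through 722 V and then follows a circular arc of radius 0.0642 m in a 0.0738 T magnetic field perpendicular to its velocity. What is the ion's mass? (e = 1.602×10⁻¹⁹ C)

m ≈ 2.49×10⁻²⁷ kg

Combine |q|V = ½mv² and r = mv/(|q|B): eliminate v to get m = qB²r²/(2V).
m = (1.602×10⁻¹⁹)(0.0738)²(0.0642)²/(2·722) ≈ 2.49×10⁻²⁷ kg.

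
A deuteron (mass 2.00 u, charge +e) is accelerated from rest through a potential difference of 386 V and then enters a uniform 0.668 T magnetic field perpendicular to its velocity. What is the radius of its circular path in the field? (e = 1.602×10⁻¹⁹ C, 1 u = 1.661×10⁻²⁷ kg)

Acceleration: |q|V = ½mv² ⇒ v = √(2|q|V/m) = √(2·1.602×10⁻¹⁹·386/3.322×10⁻²⁷) ≈ 1.929×10⁵ m/s.
In the field: r = mv/(|q|B) = (3.322×10⁻²⁷)(1.929×10⁵)/((1.602×10⁻¹⁹)(0.668)) ≈ 5.99×10⁻³ m.

r ≈ 5.99×10⁻³ m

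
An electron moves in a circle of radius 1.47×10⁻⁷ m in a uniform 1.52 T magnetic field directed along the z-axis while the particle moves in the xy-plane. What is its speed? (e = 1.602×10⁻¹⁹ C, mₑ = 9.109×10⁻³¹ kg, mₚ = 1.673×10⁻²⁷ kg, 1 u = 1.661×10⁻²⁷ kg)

From |q|vB = mv²/r, v = |q|Br/m.
v = (1.602×10⁻¹⁹)(1.52)(1.47×10⁻⁷)/9.109×10⁻³¹ ≈ 3.93×10⁴ m/s.

v ≈ 3.93×10⁴ m/s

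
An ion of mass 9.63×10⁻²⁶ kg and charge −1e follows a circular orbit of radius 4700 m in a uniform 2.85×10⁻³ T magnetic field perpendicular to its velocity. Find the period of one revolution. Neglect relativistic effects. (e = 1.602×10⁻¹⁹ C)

T ≈ 1.33×10⁻³ s

The cyclotron period depends only on m, q, B: T = 2πm/(|q|B).
T = 2π(9.63×10⁻²⁶)/((1.602×10⁻¹⁹)(2.85×10⁻³)) ≈ 1.33×10⁻³ s.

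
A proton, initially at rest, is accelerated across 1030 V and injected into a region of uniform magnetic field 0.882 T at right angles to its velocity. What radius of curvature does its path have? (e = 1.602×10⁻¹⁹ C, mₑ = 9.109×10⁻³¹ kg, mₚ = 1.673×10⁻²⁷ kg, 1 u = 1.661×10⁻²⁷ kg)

r ≈ 5.26×10⁻³ m

Acceleration: |q|V = ½mv² ⇒ v = √(2|q|V/m) = √(2·1.602×10⁻¹⁹·1030/1.673×10⁻²⁷) ≈ 4.441×10⁵ m/s.
In the field: r = mv/(|q|B) = (1.673×10⁻²⁷)(4.441×10⁵)/((1.602×10⁻¹⁹)(0.882)) ≈ 5.26×10⁻³ m.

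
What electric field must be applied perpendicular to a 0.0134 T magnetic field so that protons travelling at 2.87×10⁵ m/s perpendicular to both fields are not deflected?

E = 3850 V/m

For straight-line motion qE = qvB, so E = vB.
E = 2.87×10⁵ × 0.0134 = 3850 V/m.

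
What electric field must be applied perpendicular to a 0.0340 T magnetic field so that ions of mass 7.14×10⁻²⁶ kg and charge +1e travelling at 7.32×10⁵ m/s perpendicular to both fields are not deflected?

E = 2.49×10⁴ V/m

For straight-line motion qE = qvB, so E = vB.
E = 7.32×10⁵ × 0.0340 = 2.49×10⁴ V/m.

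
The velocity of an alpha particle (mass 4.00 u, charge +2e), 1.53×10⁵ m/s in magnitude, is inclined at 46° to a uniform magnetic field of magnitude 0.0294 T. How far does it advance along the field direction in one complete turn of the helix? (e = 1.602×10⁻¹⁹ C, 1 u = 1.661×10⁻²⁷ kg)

p ≈ 0.471 m

v∥ = v cosθ = 1.53×10⁵·cos46° ≈ 1.063×10⁵ m/s.
T = 2πm/(|q|B) = 2π(6.644×10⁻²⁷)/((3.204×10⁻¹⁹)(0.0294)) ≈ 4.432×10⁻⁶ s.
pitch = v∥ T = (1.063×10⁵)(4.432×10⁻⁶) ≈ 0.471 m.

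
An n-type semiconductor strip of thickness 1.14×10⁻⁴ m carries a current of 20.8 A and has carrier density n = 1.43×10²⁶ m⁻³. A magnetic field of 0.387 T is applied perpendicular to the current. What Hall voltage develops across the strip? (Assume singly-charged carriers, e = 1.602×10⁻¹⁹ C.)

V_H ≈ 3.08×10⁻³ V

V_H = IB/(n e t).
V_H = (20.8)(0.387)/((1.43×10²⁶)(1.602×10⁻¹⁹)(1.14×10⁻⁴)) ≈ 3.08×10⁻³ V.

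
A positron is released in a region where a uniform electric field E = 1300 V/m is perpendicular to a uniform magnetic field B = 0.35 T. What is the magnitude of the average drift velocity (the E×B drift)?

The E×B drift speed is v_d = E/B.
v_d = 1300/0.35 = 3700 m/s.

v_d ≈ 3700 m/s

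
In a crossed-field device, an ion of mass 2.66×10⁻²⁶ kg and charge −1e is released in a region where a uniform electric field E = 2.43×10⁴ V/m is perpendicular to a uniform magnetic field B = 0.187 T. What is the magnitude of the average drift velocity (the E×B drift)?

v_d ≈ 1.30×10⁵ m/s

The E×B drift speed is v_d = E/B.
v_d = 2.43×10⁴/0.187 = 1.30×10⁵ m/s.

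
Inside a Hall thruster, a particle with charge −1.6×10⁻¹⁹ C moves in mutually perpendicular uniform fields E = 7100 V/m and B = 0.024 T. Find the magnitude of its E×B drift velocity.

v_d ≈ 3.0×10⁵ m/s

In crossed fields the guiding centre drifts at v_d = |E×B|/B² = E/B, independent of charge and mass.
v_d = 7100/0.024 = 3.0×10⁵ m/s.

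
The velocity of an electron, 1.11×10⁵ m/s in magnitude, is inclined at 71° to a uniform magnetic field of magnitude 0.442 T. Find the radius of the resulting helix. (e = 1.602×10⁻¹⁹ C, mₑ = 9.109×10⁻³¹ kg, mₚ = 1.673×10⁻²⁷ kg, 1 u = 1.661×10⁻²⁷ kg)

v⊥ = v sinθ = 1.11×10⁵·sin71° ≈ 1.050×10⁵ m/s.
r = m v⊥/(|q|B) = (9.109×10⁻³¹)(1.050×10⁵)/((1.602×10⁻¹⁹)(0.442)) ≈ 1.35×10⁻⁶ m.

r ≈ 1.35×10⁻⁶ m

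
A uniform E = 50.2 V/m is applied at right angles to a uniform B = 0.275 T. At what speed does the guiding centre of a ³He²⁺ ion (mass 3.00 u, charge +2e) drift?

v_d ≈ 183 m/s

The steady drift has the magnetic force balancing the electric force, so v_d = E/B.
v_d = 50.2/0.275 = 183 m/s.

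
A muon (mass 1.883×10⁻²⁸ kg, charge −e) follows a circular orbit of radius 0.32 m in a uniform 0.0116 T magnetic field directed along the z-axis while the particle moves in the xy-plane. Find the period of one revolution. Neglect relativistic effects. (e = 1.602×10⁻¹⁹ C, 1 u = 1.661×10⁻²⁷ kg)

The cyclotron period depends only on m, q, B: T = 2πm/(|q|B).
T = 2π(1.883×10⁻²⁸)/((1.602×10⁻¹⁹)(0.0116)) ≈ 6.37×10⁻⁷ s.

T ≈ 6.37×10⁻⁷ s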